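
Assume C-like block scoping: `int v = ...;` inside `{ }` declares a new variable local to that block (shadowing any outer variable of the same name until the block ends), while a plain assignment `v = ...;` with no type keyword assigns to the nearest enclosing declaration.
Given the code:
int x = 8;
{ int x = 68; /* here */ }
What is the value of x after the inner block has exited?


Analyzing scoping rules:
Outer scope: declares x = 8
Inner block: 'int x = 68;' declares a NEW x that shadows the outer one
When the block exits the inner x goes out of scope; the outer x was never modified -> 8
Result: 8

8


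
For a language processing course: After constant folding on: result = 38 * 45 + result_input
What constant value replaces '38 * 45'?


Identifying constant sub-expression:
  Original: result = 38 * 45 + result_input
  38 and 45 are both compile-time constants
  Evaluating: 38 * 45 = 1710
  After folding: result = 1710 + result_input

1710


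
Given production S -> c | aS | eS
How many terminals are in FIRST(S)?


Production: S -> c | aS | eS
Examining each alternative for leading terminals:
  S -> c : first terminal = 'c'
  S -> aS : first terminal = 'a'
  S -> eS : first terminal = 'e'
FIRST(S) = {a, c, e}
Count: 3

3


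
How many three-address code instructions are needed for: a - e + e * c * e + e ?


Expression: a - e + e * c * e + e
Generating three-address code (respecting * over +/- precedence):
  Instruction 1: t1 = e * c
  Instruction 2: t2 = t1 * e
  Instruction 3: t3 = a - e
  Instruction 4: t4 = t3 + t2
  Instruction 5: t5 = t4 + e
Total instructions: 5

5


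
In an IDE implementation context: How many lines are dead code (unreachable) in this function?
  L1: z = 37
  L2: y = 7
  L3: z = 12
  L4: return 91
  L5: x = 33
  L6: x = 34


Analyzing control flow:
  L1: reachable (before return)
  L2: reachable (before return)
  L3: reachable (before return)
  L4: reachable (return statement)
  L5: DEAD (after return at L4)
  L6: DEAD (after return at L4)
Return at L4, total lines = 6
Dead lines: L5 through L6
Count: 2

2


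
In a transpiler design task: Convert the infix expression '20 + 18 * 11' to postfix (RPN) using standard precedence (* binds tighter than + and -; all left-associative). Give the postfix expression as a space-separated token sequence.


Applying the shunting-yard algorithm:
  Operand 20 -> output
  Push '+' onto operator stack -> op-stack: [+]
  Operand 18 -> output
  Push '*' onto operator stack -> op-stack: [+, *]
  Operand 11 -> output
  End of input: pop '*' to output
  End of input: pop '+' to output
Postfix result: 20 18 11 * +

20 18 11 * +


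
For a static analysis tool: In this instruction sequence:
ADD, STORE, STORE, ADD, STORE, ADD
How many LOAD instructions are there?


Scanning instruction sequence for LOAD:
  Position 1: ADD
  Position 2: STORE
  Position 3: STORE
  Position 4: ADD
  Position 5: STORE
  Position 6: ADD
Matches at positions: []
Total LOAD count: 0

0


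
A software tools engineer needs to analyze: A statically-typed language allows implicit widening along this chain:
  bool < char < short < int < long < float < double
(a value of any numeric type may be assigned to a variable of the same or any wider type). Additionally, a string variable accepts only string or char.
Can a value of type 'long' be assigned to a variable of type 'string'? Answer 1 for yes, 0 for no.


Target variable type: string
Source value type: long
Rule: string accepts only {string, char}
  source 'long' in {string, char}? No
Result: 0

0


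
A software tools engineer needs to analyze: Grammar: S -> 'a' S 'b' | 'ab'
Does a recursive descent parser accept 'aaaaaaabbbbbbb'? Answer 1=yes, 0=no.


Grammar accepts strings of the form a^n b^n (n >= 1)
Word: 'aaaaaaabbbbbbb'
Counting: 7 a's and 7 b's
Check: 7 == 7? Yes
Derivation (S -> aSb applied 6 time(s), then S -> ab): S => aSb => aaSbb => aaaSbbb => aaaaSbbbb => aaaaaSbbbbb => aaaaaaSbbbbbb => aaaaaaabbbbbbb
Accepted

1


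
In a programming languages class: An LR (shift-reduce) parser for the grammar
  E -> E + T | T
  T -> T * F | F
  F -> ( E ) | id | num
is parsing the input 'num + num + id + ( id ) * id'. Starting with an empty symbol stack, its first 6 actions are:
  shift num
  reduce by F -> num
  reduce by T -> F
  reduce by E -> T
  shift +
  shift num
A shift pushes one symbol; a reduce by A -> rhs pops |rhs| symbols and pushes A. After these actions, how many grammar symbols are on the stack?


Tracking the symbol stack through each action:
  Action 1: shift 'num' : push -> stack = [num] (size 1)
  Action 2: reduce by F -> num : pop 1, push F -> stack = [F] (size 1)
  Action 3: reduce by T -> F : pop 1, push T -> stack = [T] (size 1)
  Action 4: reduce by E -> T : pop 1, push E -> stack = [E] (size 1)
  Action 5: shift '+' : push -> stack = [E, +] (size 2)
  Action 6: shift 'num' : push -> stack = [E, +, num] (size 3)
Final stack size: 3

3


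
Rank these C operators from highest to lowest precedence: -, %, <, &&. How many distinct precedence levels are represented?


Looking up precedence for each operator:
  - -> precedence 5
  % -> precedence 6
  < -> precedence 4
  && -> precedence 2
Sorted highest to lowest: %, -, <, &&
Distinct precedence values: [6, 5, 4, 2]
Number of distinct levels: 4

4


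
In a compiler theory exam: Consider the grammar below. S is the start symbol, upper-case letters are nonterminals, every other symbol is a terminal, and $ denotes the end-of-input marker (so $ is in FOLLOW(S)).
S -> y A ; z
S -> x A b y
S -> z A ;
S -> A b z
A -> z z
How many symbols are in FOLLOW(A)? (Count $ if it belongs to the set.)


S is the start symbol and does not occur in any rule body, so FOLLOW(S) = {$}.
Examining every occurrence of A in a rule body:
  S -> y A ; z : A is followed by terminal ';' -> add ';'
  S -> x A b y : A is followed by terminal 'b' -> add 'b'
  S -> z A ; : A is followed by terminal ';' -> add ';' (already in the set)
  S -> A b z : A is followed by terminal 'b' -> add 'b' (already in the set)
  A -> z z : A does not occur in the body -> contributes nothing
FOLLOW(A) = {;, b}
Count: 2

2


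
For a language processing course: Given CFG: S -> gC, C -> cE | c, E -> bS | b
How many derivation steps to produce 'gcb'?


Grammar: S -> gC, C -> cE | c, E -> bS | b
Deriving 'gcb':
Step 1: S -> gC => gC
Step 2: C -> cE => gcE
Step 3: E -> b => gcb
Total derivation steps: 3

3


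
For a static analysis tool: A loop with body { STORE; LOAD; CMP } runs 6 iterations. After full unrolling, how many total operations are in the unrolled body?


Loop body operations: STORE, LOAD, CMP (3 ops per iteration)
Unrolling 6 iterations:
  Iteration 1: STORE, LOAD, CMP (3 ops)
  Iteration 2: STORE, LOAD, CMP (3 ops)
  Iteration 3: STORE, LOAD, CMP (3 ops)
  Iteration 4: STORE, LOAD, CMP (3 ops)
  Iteration 5: STORE, LOAD, CMP (3 ops)
  Iteration 6: STORE, LOAD, CMP (3 ops)
Total: 6 iterations * 3 ops/iter = 18 operations

18


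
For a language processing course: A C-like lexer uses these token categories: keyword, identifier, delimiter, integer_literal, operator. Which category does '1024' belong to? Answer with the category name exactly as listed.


Token: '1024'
Checking categories:
  identifier: no
  integer_literal: YES
  operator: no
  keyword: no
  delimiter: no
Category: integer_literal

integer_literal


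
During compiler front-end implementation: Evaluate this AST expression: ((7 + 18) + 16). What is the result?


Expression: ((7 + 18) + 16)
Evaluating step by step:
  7 + 18 = 25
  25 + 16 = 41
Result: 41

41


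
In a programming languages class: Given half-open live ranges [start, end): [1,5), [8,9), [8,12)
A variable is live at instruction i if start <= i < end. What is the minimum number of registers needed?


Live ranges:
  Var0: [1, 5)
  Var1: [8, 9)
  Var2: [8, 12)
Sweep-line events (position, delta, active):
  pos=1 start -> active=1
  pos=5 end -> active=0
  pos=8 start -> active=1
  pos=8 start -> active=2
  pos=9 end -> active=1
  pos=12 end -> active=0
Maximum simultaneous active: 2
Minimum registers needed: 2

2


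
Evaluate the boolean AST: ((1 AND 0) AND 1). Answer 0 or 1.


Step 1: Evaluate inner node
  1 AND 0 = 0
Step 2: Evaluate root node
  0 AND 1 = 0

0


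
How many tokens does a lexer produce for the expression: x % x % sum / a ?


Scanning 'x % x % sum / a'
Token 1: 'x' -> identifier
Token 2: '%' -> operator
Token 3: 'x' -> identifier
Token 4: '%' -> operator
Token 5: 'sum' -> identifier
Token 6: '/' -> operator
Token 7: 'a' -> identifier
Total tokens: 7

7


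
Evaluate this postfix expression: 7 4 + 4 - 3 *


Processing tokens left to right:
Push 7, Push 4
Pop 7 and 4, compute 7 + 4 = 11, push 11
Push 4
Pop 11 and 4, compute 11 - 4 = 7, push 7
Push 3
Pop 7 and 3, compute 7 * 3 = 21, push 21
Stack result: 21

21


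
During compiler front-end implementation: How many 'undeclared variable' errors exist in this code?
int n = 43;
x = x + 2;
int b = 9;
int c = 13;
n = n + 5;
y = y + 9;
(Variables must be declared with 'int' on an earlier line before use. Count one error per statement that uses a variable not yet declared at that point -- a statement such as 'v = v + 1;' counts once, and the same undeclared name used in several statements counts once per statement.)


Scanning code line by line:
  Line 1: declare 'n' -> declared = ['n']
  Line 2: use 'x' -> ERROR (undeclared)
  Line 3: declare 'b' -> declared = ['b', 'n']
  Line 4: declare 'c' -> declared = ['b', 'c', 'n']
  Line 5: use 'n' -> OK (declared)
  Line 6: use 'y' -> ERROR (undeclared)
Total undeclared variable errors: 2

2


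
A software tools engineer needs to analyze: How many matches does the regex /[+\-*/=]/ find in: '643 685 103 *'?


Pattern: /[+\-*/=]/ (operators)
Input: '643 685 103 *'
Scanning for matches:
  Match 1: '*'
Total matches: 1

1


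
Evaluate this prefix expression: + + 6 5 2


Parsing prefix expression: + + 6 5 2
Step 1: Innermost operation '+ 6 5'
  6 + 5 = 11
Step 2: Outer operation '+ [11] 2'
  11 + 2 = 13

13


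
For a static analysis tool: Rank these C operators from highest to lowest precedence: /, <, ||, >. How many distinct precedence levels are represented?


Looking up precedence for each operator:
  / -> precedence 6
  < -> precedence 4
  || -> precedence 1
  > -> precedence 4
Sorted highest to lowest: /, <, >, ||
Distinct precedence values: [6, 4, 1]
Number of distinct levels: 3

3


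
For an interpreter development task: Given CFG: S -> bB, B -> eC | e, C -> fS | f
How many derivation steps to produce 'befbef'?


Grammar: S -> bB, B -> eC | e, C -> fS | f
Deriving 'befbef':
Step 1: S -> bB => bB
Step 2: B -> eC => beC
Step 3: C -> fS => befS
Step 4: S -> bB => befbB
Step 5: B -> eC => befbeC
Step 6: C -> f => befbef
Total derivation steps: 6

6


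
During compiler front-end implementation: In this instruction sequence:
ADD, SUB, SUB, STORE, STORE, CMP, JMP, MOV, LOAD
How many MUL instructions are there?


Scanning instruction sequence for MUL:
  Position 1: ADD
  Position 2: SUB
  Position 3: SUB
  Position 4: STORE
  Position 5: STORE
  Position 6: CMP
  Position 7: JMP
  Position 8: MOV
  Position 9: LOAD
Matches at positions: []
Total MUL count: 0

0


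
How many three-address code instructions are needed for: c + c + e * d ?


Expression: c + c + e * d
Generating three-address code (respecting * over +/- precedence):
  Instruction 1: t1 = e * d
  Instruction 2: t2 = c + c
  Instruction 3: t3 = t2 + t1
Total instructions: 3

3


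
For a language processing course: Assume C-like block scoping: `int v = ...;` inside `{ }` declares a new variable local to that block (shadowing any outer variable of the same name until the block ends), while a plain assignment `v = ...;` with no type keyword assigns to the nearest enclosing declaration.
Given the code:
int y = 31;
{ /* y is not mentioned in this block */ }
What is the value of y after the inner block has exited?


Analyzing scoping rules:
Outer scope: declares y = 31
Inner block: y is neither redeclared nor assigned -> unchanged
After the block -> 31
Result: 31

31


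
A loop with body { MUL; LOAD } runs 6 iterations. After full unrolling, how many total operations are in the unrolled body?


Loop body operations: MUL, LOAD (2 ops per iteration)
Unrolling 6 iterations:
  Iteration 1: MUL, LOAD (2 ops)
  Iteration 2: MUL, LOAD (2 ops)
  Iteration 3: MUL, LOAD (2 ops)
  Iteration 4: MUL, LOAD (2 ops)
  Iteration 5: MUL, LOAD (2 ops)
  Iteration 6: MUL, LOAD (2 ops)
Total: 6 iterations * 2 ops/iter = 12 operations

12


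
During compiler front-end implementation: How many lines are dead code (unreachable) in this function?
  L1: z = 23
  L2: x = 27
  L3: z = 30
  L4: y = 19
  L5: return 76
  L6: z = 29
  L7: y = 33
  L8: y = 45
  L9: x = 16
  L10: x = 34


Analyzing control flow:
  L1: reachable (before return)
  L2: reachable (before return)
  L3: reachable (before return)
  L4: reachable (before return)
  L5: reachable (return statement)
  L6: DEAD (after return at L5)
  L7: DEAD (after return at L5)
  L8: DEAD (after return at L5)
  L9: DEAD (after return at L5)
  L10: DEAD (after return at L5)
Return at L5, total lines = 10
Dead lines: L6 through L10
Count: 5

5


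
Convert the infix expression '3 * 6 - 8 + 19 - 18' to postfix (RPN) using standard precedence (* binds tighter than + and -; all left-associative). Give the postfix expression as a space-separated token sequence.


Applying the shunting-yard algorithm:
  Operand 3 -> output
  Push '*' onto operator stack -> op-stack: [*]
  Operand 6 -> output
  See '-' (prec 1); top '*' (prec 2) >= it -> pop '*' to output
  Push '-' onto operator stack -> op-stack: [-]
  Operand 8 -> output
  See '+' (prec 1); top '-' (prec 1) >= it -> pop '-' to output
  Push '+' onto operator stack -> op-stack: [+]
  Operand 19 -> output
  See '-' (prec 1); top '+' (prec 1) >= it -> pop '+' to output
  Push '-' onto operator stack -> op-stack: [-]
  Operand 18 -> output
  End of input: pop '-' to output
Postfix result: 3 6 * 8 - 19 + 18 -

3 6 * 8 - 19 + 18 -


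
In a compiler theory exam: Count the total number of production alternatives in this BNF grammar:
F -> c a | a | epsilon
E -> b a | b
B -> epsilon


Counting alternatives per rule:
  F: 3 alternative(s)
  E: 2 alternative(s)
  B: 1 alternative(s)
Sum: 3 + 2 + 1 = 6

6


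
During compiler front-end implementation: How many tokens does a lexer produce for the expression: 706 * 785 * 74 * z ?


Scanning '706 * 785 * 74 * z'
Token 1: '706' -> integer_literal
Token 2: '*' -> operator
Token 3: '785' -> integer_literal
Token 4: '*' -> operator
Token 5: '74' -> integer_literal
Token 6: '*' -> operator
Token 7: 'z' -> identifier
Total tokens: 7

7


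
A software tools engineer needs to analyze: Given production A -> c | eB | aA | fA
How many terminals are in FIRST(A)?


Production: A -> c | eB | aA | fA
Examining each alternative for leading terminals:
  A -> c : first terminal = 'c'
  A -> eB : first terminal = 'e'
  A -> aA : first terminal = 'a'
  A -> fA : first terminal = 'f'
FIRST(A) = {a, c, e, f}
Count: 4

4


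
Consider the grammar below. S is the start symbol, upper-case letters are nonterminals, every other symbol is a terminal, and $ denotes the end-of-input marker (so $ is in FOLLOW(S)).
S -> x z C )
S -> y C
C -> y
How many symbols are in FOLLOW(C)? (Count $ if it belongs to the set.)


S is the start symbol and does not occur in any rule body, so FOLLOW(S) = {$}.
Examining every occurrence of C in a rule body:
  S -> x z C ) : C is followed by terminal ')' -> add ')'
  S -> y C : C is at the right end -> add FOLLOW(S) = {$}
  C -> y : C does not occur in the body -> contributes nothing
FOLLOW(C) = {), $}
Count: 2

2


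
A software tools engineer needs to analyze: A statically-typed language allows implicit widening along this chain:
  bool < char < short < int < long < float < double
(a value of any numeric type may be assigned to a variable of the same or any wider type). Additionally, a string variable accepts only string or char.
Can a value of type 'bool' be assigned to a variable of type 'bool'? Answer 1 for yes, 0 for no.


Target variable type: bool
Source value type: bool
Numeric ranks: bool=0, bool=0
Widening allowed iff rank(source) <= rank(target): 0 <= 0? Yes
Result: 1

1


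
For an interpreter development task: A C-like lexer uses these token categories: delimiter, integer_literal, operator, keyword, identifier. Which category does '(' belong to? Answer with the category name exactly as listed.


Token: '('
Checking categories:
  identifier: no
  integer_literal: no
  operator: no
  keyword: no
  delimiter: YES
Category: delimiter

delimiter


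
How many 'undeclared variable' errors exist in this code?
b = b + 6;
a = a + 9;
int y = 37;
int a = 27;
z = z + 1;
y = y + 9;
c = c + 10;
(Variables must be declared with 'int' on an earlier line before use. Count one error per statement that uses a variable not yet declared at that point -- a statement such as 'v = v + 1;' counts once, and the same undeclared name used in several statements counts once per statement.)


Scanning code line by line:
  Line 1: use 'b' -> ERROR (undeclared)
  Line 2: use 'a' -> ERROR (undeclared)
  Line 3: declare 'y' -> declared = ['y']
  Line 4: declare 'a' -> declared = ['a', 'y']
  Line 5: use 'z' -> ERROR (undeclared)
  Line 6: use 'y' -> OK (declared)
  Line 7: use 'c' -> ERROR (undeclared)
Total undeclared variable errors: 4

4


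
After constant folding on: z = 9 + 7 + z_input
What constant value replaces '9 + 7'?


Identifying constant sub-expression:
  Original: z = 9 + 7 + z_input
  9 and 7 are both compile-time constants
  Evaluating: 9 + 7 = 16
  After folding: z = 16 + z_input

16


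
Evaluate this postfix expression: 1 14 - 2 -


Processing tokens left to right:
Push 1, Push 14
Pop 1 and 14, compute 1 - 14 = -13, push -13
Push 2
Pop -13 and 2, compute -13 - 2 = -15, push -15
Stack result: -15

-15


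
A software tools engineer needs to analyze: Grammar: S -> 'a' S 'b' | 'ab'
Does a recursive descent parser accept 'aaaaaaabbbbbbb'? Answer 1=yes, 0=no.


Grammar accepts strings of the form a^n b^n (n >= 1)
Word: 'aaaaaaabbbbbbb'
Counting: 7 a's and 7 b's
Check: 7 == 7? Yes
Derivation (S -> aSb applied 6 time(s), then S -> ab): S => aSb => aaSbb => aaaSbbb => aaaaSbbbb => aaaaaSbbbbb => aaaaaaSbbbbbb => aaaaaaabbbbbbb
Accepted

1


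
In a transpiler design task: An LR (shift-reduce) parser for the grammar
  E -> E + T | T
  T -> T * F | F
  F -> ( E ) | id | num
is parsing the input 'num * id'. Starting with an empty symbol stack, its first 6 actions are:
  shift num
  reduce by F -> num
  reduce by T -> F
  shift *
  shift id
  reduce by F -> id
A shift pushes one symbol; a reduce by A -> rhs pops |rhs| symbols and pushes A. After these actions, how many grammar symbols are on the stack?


Tracking the symbol stack through each action:
  Action 1: shift 'num' : push -> stack = [num] (size 1)
  Action 2: reduce by F -> num : pop 1, push F -> stack = [F] (size 1)
  Action 3: reduce by T -> F : pop 1, push T -> stack = [T] (size 1)
  Action 4: shift '*' : push -> stack = [T, *] (size 2)
  Action 5: shift 'id' : push -> stack = [T, *, id] (size 3)
  Action 6: reduce by F -> id : pop 1, push F -> stack = [T, *, F] (size 3)
Final stack size: 3

3


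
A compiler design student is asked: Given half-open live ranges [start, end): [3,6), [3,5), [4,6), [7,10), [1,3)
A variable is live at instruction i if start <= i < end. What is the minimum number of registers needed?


Live ranges:
  Var0: [3, 6)
  Var1: [3, 5)
  Var2: [4, 6)
  Var3: [7, 10)
  Var4: [1, 3)
Sweep-line events (position, delta, active):
  pos=1 start -> active=1
  pos=3 end -> active=0
  pos=3 start -> active=1
  pos=3 start -> active=2
  pos=4 start -> active=3
  pos=5 end -> active=2
  pos=6 end -> active=1
  pos=6 end -> active=0
  pos=7 start -> active=1
  pos=10 end -> active=0
Maximum simultaneous active: 3
Minimum registers needed: 3

3


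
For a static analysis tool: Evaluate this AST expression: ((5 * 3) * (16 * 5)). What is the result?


Expression: ((5 * 3) * (16 * 5))
Evaluating step by step:
  5 * 3 = 15
  16 * 5 = 80
  15 * 80 = 1200
Result: 1200

1200


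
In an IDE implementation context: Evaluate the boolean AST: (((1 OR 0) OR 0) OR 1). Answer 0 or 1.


Step 1: Evaluate inner node
  1 OR 0 = 1
Step 2: Evaluate next node
  1 OR 0 = 1
Step 3: Evaluate root node
  1 OR 1 = 1

1


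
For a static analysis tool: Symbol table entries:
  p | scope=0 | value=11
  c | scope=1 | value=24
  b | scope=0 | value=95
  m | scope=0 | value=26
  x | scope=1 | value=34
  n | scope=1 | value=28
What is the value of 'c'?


Searching symbol table for 'c':
  p | scope=0 | value=11
  c | scope=1 | value=24 <- MATCH
  b | scope=0 | value=95
  m | scope=0 | value=26
  x | scope=1 | value=34
  n | scope=1 | value=28
Found 'c' at scope 1 with value 24

24


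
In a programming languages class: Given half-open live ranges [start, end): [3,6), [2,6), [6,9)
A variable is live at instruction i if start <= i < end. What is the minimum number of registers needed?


Live ranges:
  Var0: [3, 6)
  Var1: [2, 6)
  Var2: [6, 9)
Sweep-line events (position, delta, active):
  pos=2 start -> active=1
  pos=3 start -> active=2
  pos=6 end -> active=1
  pos=6 end -> active=0
  pos=6 start -> active=1
  pos=9 end -> active=0
Maximum simultaneous active: 2
Minimum registers needed: 2

2


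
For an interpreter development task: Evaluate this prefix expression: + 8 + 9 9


Parsing prefix expression: + 8 + 9 9
Step 1: Innermost operation '+ 9 9'
  9 + 9 = 18
Step 2: Outer operation '+ 8 [18]'
  8 + 18 = 26

26


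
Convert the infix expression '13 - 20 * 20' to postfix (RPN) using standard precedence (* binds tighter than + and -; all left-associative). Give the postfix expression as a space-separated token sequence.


Applying the shunting-yard algorithm:
  Operand 13 -> output
  Push '-' onto operator stack -> op-stack: [-]
  Operand 20 -> output
  Push '*' onto operator stack -> op-stack: [-, *]
  Operand 20 -> output
  End of input: pop '*' to output
  End of input: pop '-' to output
Postfix result: 13 20 20 * -

13 20 20 * -


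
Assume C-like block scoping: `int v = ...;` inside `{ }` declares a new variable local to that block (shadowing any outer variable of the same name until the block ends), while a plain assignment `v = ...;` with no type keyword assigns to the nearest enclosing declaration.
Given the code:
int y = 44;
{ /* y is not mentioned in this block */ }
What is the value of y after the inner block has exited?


Analyzing scoping rules:
Outer scope: declares y = 44
Inner block: y is neither redeclared nor assigned -> unchanged
After the block -> 44
Result: 44

44


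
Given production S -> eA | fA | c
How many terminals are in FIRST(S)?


Production: S -> eA | fA | c
Examining each alternative for leading terminals:
  S -> eA : first terminal = 'e'
  S -> fA : first terminal = 'f'
  S -> c : first terminal = 'c'
FIRST(S) = {c, e, f}
Count: 3

3


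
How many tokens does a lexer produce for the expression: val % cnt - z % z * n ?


Scanning 'val % cnt - z % z * n'
Token 1: 'val' -> identifier
Token 2: '%' -> operator
Token 3: 'cnt' -> identifier
Token 4: '-' -> operator
Token 5: 'z' -> identifier
Token 6: '%' -> operator
Token 7: 'z' -> identifier
Token 8: '*' -> operator
Token 9: 'n' -> identifier
Total tokens: 9

9


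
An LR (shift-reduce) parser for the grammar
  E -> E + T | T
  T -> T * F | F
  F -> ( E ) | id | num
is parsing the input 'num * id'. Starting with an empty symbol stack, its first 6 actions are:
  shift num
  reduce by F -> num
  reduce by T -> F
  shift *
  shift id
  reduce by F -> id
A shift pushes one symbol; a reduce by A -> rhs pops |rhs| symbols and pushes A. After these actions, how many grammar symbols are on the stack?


Tracking the symbol stack through each action:
  Action 1: shift 'num' : push -> stack = [num] (size 1)
  Action 2: reduce by F -> num : pop 1, push F -> stack = [F] (size 1)
  Action 3: reduce by T -> F : pop 1, push T -> stack = [T] (size 1)
  Action 4: shift '*' : push -> stack = [T, *] (size 2)
  Action 5: shift 'id' : push -> stack = [T, *, id] (size 3)
  Action 6: reduce by F -> id : pop 1, push F -> stack = [T, *, F] (size 3)
Final stack size: 3

3


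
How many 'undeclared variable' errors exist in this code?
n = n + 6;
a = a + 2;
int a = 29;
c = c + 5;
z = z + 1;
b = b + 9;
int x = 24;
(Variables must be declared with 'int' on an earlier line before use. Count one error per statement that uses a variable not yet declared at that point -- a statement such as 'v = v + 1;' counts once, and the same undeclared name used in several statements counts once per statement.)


Scanning code line by line:
  Line 1: use 'n' -> ERROR (undeclared)
  Line 2: use 'a' -> ERROR (undeclared)
  Line 3: declare 'a' -> declared = ['a']
  Line 4: use 'c' -> ERROR (undeclared)
  Line 5: use 'z' -> ERROR (undeclared)
  Line 6: use 'b' -> ERROR (undeclared)
  Line 7: declare 'x' -> declared = ['a', 'x']
Total undeclared variable errors: 5

5


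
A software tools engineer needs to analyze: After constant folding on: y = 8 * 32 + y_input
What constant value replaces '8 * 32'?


Identifying constant sub-expression:
  Original: y = 8 * 32 + y_input
  8 and 32 are both compile-time constants
  Evaluating: 8 * 32 = 256
  After folding: y = 256 + y_input

256


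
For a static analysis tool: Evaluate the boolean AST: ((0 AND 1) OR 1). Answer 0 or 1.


Step 1: Evaluate inner node
  0 AND 1 = 0
Step 2: Evaluate root node
  0 OR 1 = 1

1


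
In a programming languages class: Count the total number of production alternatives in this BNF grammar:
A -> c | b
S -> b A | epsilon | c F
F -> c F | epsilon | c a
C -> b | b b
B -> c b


Counting alternatives per rule:
  A: 2 alternative(s)
  S: 3 alternative(s)
  F: 3 alternative(s)
  C: 2 alternative(s)
  B: 1 alternative(s)
Sum: 2 + 3 + 3 + 2 + 1 = 11

11


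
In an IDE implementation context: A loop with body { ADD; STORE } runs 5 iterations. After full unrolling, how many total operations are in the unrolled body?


Loop body operations: ADD, STORE (2 ops per iteration)
Unrolling 5 iterations:
  Iteration 1: ADD, STORE (2 ops)
  Iteration 2: ADD, STORE (2 ops)
  Iteration 3: ADD, STORE (2 ops)
  Iteration 4: ADD, STORE (2 ops)
  Iteration 5: ADD, STORE (2 ops)
Total: 5 iterations * 2 ops/iter = 10 operations

10


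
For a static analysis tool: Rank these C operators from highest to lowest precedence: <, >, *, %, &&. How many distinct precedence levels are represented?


Looking up precedence for each operator:
  < -> precedence 4
  > -> precedence 4
  * -> precedence 6
  % -> precedence 6
  && -> precedence 2
Sorted highest to lowest: *, %, <, >, &&
Distinct precedence values: [6, 4, 2]
Number of distinct levels: 3

3


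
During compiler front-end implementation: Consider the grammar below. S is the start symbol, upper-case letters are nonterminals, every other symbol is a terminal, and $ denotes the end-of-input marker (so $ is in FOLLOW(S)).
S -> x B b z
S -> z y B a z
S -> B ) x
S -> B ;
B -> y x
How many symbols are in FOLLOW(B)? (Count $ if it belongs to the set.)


S is the start symbol and does not occur in any rule body, so FOLLOW(S) = {$}.
Examining every occurrence of B in a rule body:
  S -> x B b z : B is followed by terminal 'b' -> add 'b'
  S -> z y B a z : B is followed by terminal 'a' -> add 'a'
  S -> B ) x : B is followed by terminal ')' -> add ')'
  S -> B ; : B is followed by terminal ';' -> add ';'
  B -> y x : B does not occur in the body -> contributes nothing
FOLLOW(B) = {), ;, a, b}
Count: 4

4


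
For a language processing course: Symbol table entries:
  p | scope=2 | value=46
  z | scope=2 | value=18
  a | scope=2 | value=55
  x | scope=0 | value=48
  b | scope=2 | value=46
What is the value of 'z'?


Searching symbol table for 'z':
  p | scope=2 | value=46
  z | scope=2 | value=18 <- MATCH
  a | scope=2 | value=55
  x | scope=0 | value=48
  b | scope=2 | value=46
Found 'z' at scope 2 with value 18

18


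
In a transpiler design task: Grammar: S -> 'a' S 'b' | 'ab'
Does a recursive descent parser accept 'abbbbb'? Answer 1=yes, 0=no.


Grammar accepts strings of the form a^n b^n (n >= 1)
Word: 'abbbbb'
Counting: 1 a's and 5 b's
Check: 1 == 5? No
Mismatch: a-count != b-count
Rejected

0


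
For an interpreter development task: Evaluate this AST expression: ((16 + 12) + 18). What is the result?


Expression: ((16 + 12) + 18)
Evaluating step by step:
  16 + 12 = 28
  28 + 18 = 46
Result: 46

46


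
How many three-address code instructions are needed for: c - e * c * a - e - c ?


Expression: c - e * c * a - e - c
Generating three-address code (respecting * over +/- precedence):
  Instruction 1: t1 = e * c
  Instruction 2: t2 = t1 * a
  Instruction 3: t3 = c - t2
  Instruction 4: t4 = t3 - e
  Instruction 5: t5 = t4 - c
Total instructions: 5

5


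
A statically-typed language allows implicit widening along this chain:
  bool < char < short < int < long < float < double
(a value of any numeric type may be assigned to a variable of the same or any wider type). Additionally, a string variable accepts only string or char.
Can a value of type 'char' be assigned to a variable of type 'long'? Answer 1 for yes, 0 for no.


Target variable type: long
Source value type: char
Numeric ranks: char=1, long=4
Widening allowed iff rank(source) <= rank(target): 1 <= 4? Yes
Result: 1

1


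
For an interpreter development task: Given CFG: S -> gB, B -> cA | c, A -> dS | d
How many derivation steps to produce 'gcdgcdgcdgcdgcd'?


Grammar: S -> gB, B -> cA | c, A -> dS | d
Deriving 'gcdgcdgcdgcdgcd':
Step 1: S -> gB => gB
Step 2: B -> cA => gcA
Step 3: A -> dS => gcdS
Step 4: S -> gB => gcdgB
Step 5: B -> cA => gcdgcA
Step 6: A -> dS => gcdgcdS
Step 7: S -> gB => gcdgcdgB
Step 8: B -> cA => gcdgcdgcA
Step 9: A -> dS => gcdgcdgcdS
Step 10: S -> gB => gcdgcdgcdgB
Step 11: B -> cA => gcdgcdgcdgcA
Step 12: A -> dS => gcdgcdgcdgcdS
Step 13: S -> gB => gcdgcdgcdgcdgB
Step 14: B -> cA => gcdgcdgcdgcdgcA
Step 15: A -> d => gcdgcdgcdgcdgcd
Total derivation steps: 15

15


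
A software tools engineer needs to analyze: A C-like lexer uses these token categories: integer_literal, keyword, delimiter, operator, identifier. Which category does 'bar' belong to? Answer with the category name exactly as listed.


Token: 'bar'
Checking categories:
  identifier: YES
  integer_literal: no
  operator: no
  keyword: no
  delimiter: no
Category: identifier

identifier


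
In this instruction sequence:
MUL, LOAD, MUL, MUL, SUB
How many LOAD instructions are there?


Scanning instruction sequence for LOAD:
  Position 1: MUL
  Position 2: LOAD <- MATCH
  Position 3: MUL
  Position 4: MUL
  Position 5: SUB
Matches at positions: [2]
Total LOAD count: 1

1


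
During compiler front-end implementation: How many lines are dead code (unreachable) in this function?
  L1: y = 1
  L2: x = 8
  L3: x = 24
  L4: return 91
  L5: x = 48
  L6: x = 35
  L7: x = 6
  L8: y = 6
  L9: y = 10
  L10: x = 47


Analyzing control flow:
  L1: reachable (before return)
  L2: reachable (before return)
  L3: reachable (before return)
  L4: reachable (return statement)
  L5: DEAD (after return at L4)
  L6: DEAD (after return at L4)
  L7: DEAD (after return at L4)
  L8: DEAD (after return at L4)
  L9: DEAD (after return at L4)
  L10: DEAD (after return at L4)
Return at L4, total lines = 10
Dead lines: L5 through L10
Count: 6

6


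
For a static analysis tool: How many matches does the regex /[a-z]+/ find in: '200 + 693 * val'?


Pattern: /[a-z]+/ (identifiers)
Input: '200 + 693 * val'
Scanning for matches:
  Match 1: 'val'
Total matches: 1

1


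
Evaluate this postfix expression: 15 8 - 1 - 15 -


Processing tokens left to right:
Push 15, Push 8
Pop 15 and 8, compute 15 - 8 = 7, push 7
Push 1
Pop 7 and 1, compute 7 - 1 = 6, push 6
Push 15
Pop 6 and 15, compute 6 - 15 = -9, push -9
Stack result: -9

-9


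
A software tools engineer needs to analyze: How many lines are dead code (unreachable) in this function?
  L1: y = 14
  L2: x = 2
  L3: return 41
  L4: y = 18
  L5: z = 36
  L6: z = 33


Analyzing control flow:
  L1: reachable (before return)
  L2: reachable (before return)
  L3: reachable (return statement)
  L4: DEAD (after return at L3)
  L5: DEAD (after return at L3)
  L6: DEAD (after return at L3)
Return at L3, total lines = 6
Dead lines: L4 through L6
Count: 3

3


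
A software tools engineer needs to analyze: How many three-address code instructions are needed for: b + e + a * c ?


Expression: b + e + a * c
Generating three-address code (respecting * over +/- precedence):
  Instruction 1: t1 = a * c
  Instruction 2: t2 = b + e
  Instruction 3: t3 = t2 + t1
Total instructions: 3

3


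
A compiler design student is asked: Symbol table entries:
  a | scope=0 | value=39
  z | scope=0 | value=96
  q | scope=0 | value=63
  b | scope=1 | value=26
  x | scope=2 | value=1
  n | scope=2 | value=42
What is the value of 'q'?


Searching symbol table for 'q':
  a | scope=0 | value=39
  z | scope=0 | value=96
  q | scope=0 | value=63 <- MATCH
  b | scope=1 | value=26
  x | scope=2 | value=1
  n | scope=2 | value=42
Found 'q' at scope 0 with value 63

63


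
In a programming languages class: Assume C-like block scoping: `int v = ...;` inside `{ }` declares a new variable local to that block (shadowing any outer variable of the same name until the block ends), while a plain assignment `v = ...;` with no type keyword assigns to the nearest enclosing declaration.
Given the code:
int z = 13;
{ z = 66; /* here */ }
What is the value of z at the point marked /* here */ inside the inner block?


Analyzing scoping rules:
Outer scope: declares z = 13
Inner block: 'z = 66;' has no type keyword, so it is an assignment to the outer z (no shadowing)
Inside the block, after the assignment -> 66
Result: 66

66


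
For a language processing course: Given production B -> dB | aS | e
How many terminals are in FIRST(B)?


Production: B -> dB | aS | e
Examining each alternative for leading terminals:
  B -> dB : first terminal = 'd'
  B -> aS : first terminal = 'a'
  B -> e : first terminal = 'e'
FIRST(B) = {a, d, e}
Count: 3

3


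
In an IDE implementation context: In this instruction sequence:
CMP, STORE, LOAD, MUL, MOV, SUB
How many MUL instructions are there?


Scanning instruction sequence for MUL:
  Position 1: CMP
  Position 2: STORE
  Position 3: LOAD
  Position 4: MUL <- MATCH
  Position 5: MOV
  Position 6: SUB
Matches at positions: [4]
Total MUL count: 1

1


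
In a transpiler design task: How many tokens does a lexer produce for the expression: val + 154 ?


Scanning 'val + 154'
Token 1: 'val' -> identifier
Token 2: '+' -> operator
Token 3: '154' -> integer_literal
Total tokens: 3

3


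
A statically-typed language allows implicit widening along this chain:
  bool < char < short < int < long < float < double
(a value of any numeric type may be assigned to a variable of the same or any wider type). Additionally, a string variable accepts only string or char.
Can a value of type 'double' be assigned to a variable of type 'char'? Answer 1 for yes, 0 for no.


Target variable type: char
Source value type: double
Numeric ranks: double=6, char=1
Widening allowed iff rank(source) <= rank(target): 6 <= 1? No
Result: 0

0


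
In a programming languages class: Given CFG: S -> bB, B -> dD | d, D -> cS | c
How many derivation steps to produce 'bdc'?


Grammar: S -> bB, B -> dD | d, D -> cS | c
Deriving 'bdc':
Step 1: S -> bB => bB
Step 2: B -> dD => bdD
Step 3: D -> c => bdc
Total derivation steps: 3

3


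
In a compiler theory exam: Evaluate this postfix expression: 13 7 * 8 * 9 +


Processing tokens left to right:
Push 13, Push 7
Pop 13 and 7, compute 13 * 7 = 91, push 91
Push 8
Pop 91 and 8, compute 91 * 8 = 728, push 728
Push 9
Pop 728 and 9, compute 728 + 9 = 737, push 737
Stack result: 737

737


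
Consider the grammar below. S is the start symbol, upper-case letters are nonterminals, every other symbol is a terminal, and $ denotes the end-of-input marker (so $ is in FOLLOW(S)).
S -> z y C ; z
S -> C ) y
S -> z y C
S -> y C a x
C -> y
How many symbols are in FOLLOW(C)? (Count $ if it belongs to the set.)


S is the start symbol and does not occur in any rule body, so FOLLOW(S) = {$}.
Examining every occurrence of C in a rule body:
  S -> z y C ; z : C is followed by terminal ';' -> add ';'
  S -> C ) y : C is followed by terminal ')' -> add ')'
  S -> z y C : C is at the right end -> add FOLLOW(S) = {$}
  S -> y C a x : C is followed by terminal 'a' -> add 'a'
  C -> y : C does not occur in the body -> contributes nothing
FOLLOW(C) = {), ;, a, $}
Count: 4

4


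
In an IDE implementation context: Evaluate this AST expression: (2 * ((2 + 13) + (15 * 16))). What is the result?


Expression: (2 * ((2 + 13) + (15 * 16)))
Evaluating step by step:
  2 + 13 = 15
  15 * 16 = 240
  15 + 240 = 255
  2 * 255 = 510
Result: 510

510


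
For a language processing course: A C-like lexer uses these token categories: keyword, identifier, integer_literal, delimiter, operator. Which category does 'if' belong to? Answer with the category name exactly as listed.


Token: 'if'
Checking categories:
  identifier: no
  integer_literal: no
  operator: no
  keyword: YES
  delimiter: no
Category: keyword

keyword


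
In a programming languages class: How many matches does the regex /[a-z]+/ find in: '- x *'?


Pattern: /[a-z]+/ (identifiers)
Input: '- x *'
Scanning for matches:
  Match 1: 'x'
Total matches: 1

1


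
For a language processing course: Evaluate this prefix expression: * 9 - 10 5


Parsing prefix expression: * 9 - 10 5
Step 1: Innermost operation '- 10 5'
  10 - 5 = 5
Step 2: Outer operation '* 9 [5]'
  9 * 5 = 45

45


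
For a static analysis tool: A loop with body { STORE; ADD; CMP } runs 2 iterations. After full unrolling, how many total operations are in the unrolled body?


Loop body operations: STORE, ADD, CMP (3 ops per iteration)
Unrolling 2 iterations:
  Iteration 1: STORE, ADD, CMP (3 ops)
  Iteration 2: STORE, ADD, CMP (3 ops)
Total: 2 iterations * 3 ops/iter = 6 operations

6


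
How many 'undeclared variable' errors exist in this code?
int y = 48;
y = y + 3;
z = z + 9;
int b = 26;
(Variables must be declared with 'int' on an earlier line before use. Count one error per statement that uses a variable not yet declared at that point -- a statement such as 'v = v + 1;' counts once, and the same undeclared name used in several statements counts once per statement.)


Scanning code line by line:
  Line 1: declare 'y' -> declared = ['y']
  Line 2: use 'y' -> OK (declared)
  Line 3: use 'z' -> ERROR (undeclared)
  Line 4: declare 'b' -> declared = ['b', 'y']
Total undeclared variable errors: 1

1


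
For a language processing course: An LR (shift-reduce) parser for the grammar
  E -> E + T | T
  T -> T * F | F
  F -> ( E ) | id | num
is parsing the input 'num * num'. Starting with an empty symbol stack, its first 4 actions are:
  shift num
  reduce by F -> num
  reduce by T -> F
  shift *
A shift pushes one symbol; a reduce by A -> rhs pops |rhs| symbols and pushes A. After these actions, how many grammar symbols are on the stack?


Tracking the symbol stack through each action:
  Action 1: shift 'num' : push -> stack = [num] (size 1)
  Action 2: reduce by F -> num : pop 1, push F -> stack = [F] (size 1)
  Action 3: reduce by T -> F : pop 1, push T -> stack = [T] (size 1)
  Action 4: shift '*' : push -> stack = [T, *] (size 2)
Final stack size: 2

2


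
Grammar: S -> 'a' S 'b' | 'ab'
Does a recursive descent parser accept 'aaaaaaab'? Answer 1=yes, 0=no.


Grammar accepts strings of the form a^n b^n (n >= 1)
Word: 'aaaaaaab'
Counting: 7 a's and 1 b's
Check: 7 == 1? No
Mismatch: a-count != b-count
Rejected

0
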